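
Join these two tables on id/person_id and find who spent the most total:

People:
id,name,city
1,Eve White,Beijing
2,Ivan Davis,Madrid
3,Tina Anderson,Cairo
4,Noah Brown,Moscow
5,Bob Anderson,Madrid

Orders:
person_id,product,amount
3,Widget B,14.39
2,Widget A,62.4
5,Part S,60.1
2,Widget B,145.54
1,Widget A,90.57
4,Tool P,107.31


Join on: people.id = orders.person_id

Joined rows:
  Tina Anderson (Cairo) bought Widget B for $14.39
  Ivan Davis (Madrid) bought Widget A for $62.4
  Bob Anderson (Madrid) bought Part S for $60.1
  Ivan Davis (Madrid) bought Widget B for $145.54
  Eve White (Beijing) bought Widget A for $90.57
  Noah Brown (Moscow) bought Tool P for $107.31

Total per person:
  Ivan Davis: $207.94
  Noah Brown: $107.31
  Eve White: $90.57
  Bob Anderson: $60.10
  Tina Anderson: $14.39

Top spender: Ivan Davis ($207.94)

Ivan Davis ($207.94)


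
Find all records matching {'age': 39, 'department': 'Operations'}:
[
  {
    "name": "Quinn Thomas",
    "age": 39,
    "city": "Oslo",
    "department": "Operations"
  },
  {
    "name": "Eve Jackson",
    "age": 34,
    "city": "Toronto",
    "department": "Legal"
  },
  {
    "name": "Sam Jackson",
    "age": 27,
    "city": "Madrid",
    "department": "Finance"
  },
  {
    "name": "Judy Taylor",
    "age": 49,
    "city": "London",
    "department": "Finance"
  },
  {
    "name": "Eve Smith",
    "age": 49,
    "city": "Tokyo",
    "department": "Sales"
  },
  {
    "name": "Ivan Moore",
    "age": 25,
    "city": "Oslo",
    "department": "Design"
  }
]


Search criteria: {'age': 39, 'department': 'Operations'}

Checking 6 records:
  Quinn Thomas: {age: 39, department: Operations} <-- MATCH
  Eve Jackson: {age: 34, department: Legal}
  Sam Jackson: {age: 27, department: Finance}
  Judy Taylor: {age: 49, department: Finance}
  Eve Smith: {age: 49, department: Sales}
  Ivan Moore: {age: 25, department: Design}

Matches: ["Quinn Thomas"]

["Quinn Thomas"]


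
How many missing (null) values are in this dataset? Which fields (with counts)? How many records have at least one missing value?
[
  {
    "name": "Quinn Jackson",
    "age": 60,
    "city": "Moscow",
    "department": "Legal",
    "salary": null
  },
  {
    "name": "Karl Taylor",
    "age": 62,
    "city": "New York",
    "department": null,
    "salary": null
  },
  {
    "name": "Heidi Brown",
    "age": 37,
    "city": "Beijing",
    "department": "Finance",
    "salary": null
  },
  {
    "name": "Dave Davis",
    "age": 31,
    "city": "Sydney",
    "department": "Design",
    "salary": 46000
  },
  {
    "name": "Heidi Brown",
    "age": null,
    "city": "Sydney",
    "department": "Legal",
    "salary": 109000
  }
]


Checking for missing (null) values in 5 records:

  Quinn Jackson: salary
  Karl Taylor: department, salary
  Heidi Brown: salary
  Dave Davis: complete
  Heidi Brown: age

Per field:
  name: 0 missing
  age: 1 missing
  city: 0 missing
  department: 1 missing
  salary: 3 missing

Total missing values: 5
Records with any missing: 4

5 missing values (age: 1, department: 1, salary: 3); 4 incomplete records


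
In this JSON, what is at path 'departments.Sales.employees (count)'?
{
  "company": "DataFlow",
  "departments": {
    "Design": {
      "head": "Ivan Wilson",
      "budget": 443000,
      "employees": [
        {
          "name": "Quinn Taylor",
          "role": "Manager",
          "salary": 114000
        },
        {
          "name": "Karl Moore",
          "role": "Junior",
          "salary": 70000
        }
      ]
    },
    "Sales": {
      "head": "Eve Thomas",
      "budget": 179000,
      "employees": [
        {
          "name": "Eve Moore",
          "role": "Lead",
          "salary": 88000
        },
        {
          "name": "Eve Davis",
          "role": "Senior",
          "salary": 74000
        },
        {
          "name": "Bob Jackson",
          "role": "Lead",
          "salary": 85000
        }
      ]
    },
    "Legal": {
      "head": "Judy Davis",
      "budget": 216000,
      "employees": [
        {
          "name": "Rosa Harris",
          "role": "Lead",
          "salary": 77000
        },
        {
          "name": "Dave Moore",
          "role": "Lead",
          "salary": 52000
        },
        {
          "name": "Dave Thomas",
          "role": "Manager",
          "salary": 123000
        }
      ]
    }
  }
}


Path: departments.Sales.employees (count)

Navigate:
  -> departments
  -> Sales
  -> employees (array, length 3)

3


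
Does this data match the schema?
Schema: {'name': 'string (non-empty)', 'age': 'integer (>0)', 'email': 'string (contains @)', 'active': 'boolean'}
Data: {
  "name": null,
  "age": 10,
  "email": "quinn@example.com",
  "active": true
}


Validating each field against schema:
  name: FAIL (null is not a string)
  age: OK (positive integer)
  email: OK (string with @)
  active: OK (boolean)

Result: INVALID (1 error: name)

INVALID (1 error: name)


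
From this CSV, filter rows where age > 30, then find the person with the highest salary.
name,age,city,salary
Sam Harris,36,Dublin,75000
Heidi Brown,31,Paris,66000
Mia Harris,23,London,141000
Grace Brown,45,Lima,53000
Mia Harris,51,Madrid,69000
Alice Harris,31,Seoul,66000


Filter: age > 30
Sort by: salary (descending)

Filtered records (5):
  Sam Harris, age 36, salary $75000
  Mia Harris, age 51, salary $69000
  Heidi Brown, age 31, salary $66000
  Alice Harris, age 31, salary $66000
  Grace Brown, age 45, salary $53000

Highest salary: Sam Harris ($75000)

Sam Harris


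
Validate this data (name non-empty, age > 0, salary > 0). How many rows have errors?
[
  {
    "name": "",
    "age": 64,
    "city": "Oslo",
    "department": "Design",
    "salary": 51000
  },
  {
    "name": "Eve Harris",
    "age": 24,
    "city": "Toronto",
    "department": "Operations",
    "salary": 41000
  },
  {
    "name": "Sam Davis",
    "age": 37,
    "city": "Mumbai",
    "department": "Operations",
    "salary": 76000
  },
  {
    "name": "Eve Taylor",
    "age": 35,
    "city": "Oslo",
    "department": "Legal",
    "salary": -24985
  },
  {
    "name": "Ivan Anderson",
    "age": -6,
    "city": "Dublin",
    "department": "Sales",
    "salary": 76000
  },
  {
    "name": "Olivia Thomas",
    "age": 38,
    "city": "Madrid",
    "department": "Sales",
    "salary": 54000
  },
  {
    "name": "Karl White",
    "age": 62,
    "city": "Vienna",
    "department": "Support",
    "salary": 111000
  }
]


Validating 7 records:
Rules: name non-empty, age > 0, salary > 0

  Row 1 (???): empty name
  Row 2 (Eve Harris): OK
  Row 3 (Sam Davis): OK
  Row 4 (Eve Taylor): negative salary: -24985
  Row 5 (Ivan Anderson): negative age: -6
  Row 6 (Olivia Thomas): OK
  Row 7 (Karl White): OK

Total errors: 3

3 errors


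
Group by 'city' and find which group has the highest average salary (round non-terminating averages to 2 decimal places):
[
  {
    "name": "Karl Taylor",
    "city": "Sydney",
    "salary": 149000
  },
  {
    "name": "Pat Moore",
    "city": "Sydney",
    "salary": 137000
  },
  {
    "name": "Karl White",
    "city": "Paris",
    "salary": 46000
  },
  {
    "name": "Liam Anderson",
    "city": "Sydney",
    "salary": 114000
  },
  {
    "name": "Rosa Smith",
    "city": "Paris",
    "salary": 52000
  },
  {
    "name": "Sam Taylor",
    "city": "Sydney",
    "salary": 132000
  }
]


Group by: city

Groups:
  Paris: 2 people, avg salary = 98000/2 = $49000
  Sydney: 4 people, avg salary = 532000/4 = $133000

Highest average salary: Sydney ($133000)

Sydney ($133000)


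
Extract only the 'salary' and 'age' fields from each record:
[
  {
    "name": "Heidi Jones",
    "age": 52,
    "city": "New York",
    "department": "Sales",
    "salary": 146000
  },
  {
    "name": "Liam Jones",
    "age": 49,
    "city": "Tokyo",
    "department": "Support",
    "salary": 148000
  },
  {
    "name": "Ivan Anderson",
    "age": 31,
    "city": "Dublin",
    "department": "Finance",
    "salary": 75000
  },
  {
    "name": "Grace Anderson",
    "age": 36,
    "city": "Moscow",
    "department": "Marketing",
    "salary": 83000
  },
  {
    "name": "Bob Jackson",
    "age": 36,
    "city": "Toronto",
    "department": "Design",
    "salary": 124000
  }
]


Original: 5 records with fields: name, age, city, department, salary
Keep: ['salary', 'age']
Drop: ['name', 'city', 'department']
Result: 5 records, 2 fields each

[
  {
    "salary": 146000,
    "age": 52
  },
  {
    "salary": 148000,
    "age": 49
  },
  {
    "salary": 75000,
    "age": 31
  },
  {
    "salary": 83000,
    "age": 36
  },
  {
    "salary": 124000,
    "age": 36
  }
]


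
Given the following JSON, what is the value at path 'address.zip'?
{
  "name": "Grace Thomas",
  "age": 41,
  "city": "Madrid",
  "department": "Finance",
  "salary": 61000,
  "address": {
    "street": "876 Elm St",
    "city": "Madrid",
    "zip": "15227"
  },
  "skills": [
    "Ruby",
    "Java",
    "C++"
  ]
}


Query: address.zip
Path: address -> zip
Value: 15227

15227


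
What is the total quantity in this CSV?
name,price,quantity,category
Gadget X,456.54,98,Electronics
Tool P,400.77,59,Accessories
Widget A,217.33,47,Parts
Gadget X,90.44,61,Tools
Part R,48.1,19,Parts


Computing total quantity:
Values: [98, 59, 47, 61, 19]
Sum = 284

284


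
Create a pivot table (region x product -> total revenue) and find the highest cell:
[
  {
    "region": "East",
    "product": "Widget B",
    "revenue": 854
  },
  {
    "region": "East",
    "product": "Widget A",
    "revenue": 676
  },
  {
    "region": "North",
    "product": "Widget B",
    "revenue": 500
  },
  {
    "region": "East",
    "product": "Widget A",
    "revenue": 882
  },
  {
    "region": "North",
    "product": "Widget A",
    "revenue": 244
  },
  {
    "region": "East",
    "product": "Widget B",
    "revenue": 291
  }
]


Pivot: region (rows) x product (columns) -> total revenue

     Widget A      Widget B    
East          1558          1145  
North          244           500  

Highest: East / Widget A = $1558

East / Widget A = $1558


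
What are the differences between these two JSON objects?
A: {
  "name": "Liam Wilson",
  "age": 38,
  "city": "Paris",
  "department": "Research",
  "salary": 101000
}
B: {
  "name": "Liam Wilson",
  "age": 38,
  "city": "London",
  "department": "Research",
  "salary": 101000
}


Comparing each field (in key order):
  name: same
  age: same
  city: DIFFERENT
  department: same
  salary: same
Differences:
  city: Paris -> London

1 field(s) changed

1 change: city


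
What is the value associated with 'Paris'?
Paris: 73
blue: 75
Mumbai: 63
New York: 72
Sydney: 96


Looking up key 'Paris'
Value: 73

73


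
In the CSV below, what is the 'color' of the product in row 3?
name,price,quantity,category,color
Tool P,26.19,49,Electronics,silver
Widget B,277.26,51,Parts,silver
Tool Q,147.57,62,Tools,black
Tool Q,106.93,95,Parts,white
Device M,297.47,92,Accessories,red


Query: Row 3 ('Tool Q'), column 'color'
Value: black

black


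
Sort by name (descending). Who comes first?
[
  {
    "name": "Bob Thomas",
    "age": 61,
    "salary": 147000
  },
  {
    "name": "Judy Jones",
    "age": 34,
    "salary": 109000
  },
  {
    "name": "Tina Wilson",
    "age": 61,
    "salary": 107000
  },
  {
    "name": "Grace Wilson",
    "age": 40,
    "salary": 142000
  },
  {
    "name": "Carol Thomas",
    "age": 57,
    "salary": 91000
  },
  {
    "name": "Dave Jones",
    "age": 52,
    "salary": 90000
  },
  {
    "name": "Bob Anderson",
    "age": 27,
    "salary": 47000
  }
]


Sort by: name (descending)

Sorted order:
  1. Tina Wilson (name = Tina Wilson)
  2. Judy Jones (name = Judy Jones)
  3. Grace Wilson (name = Grace Wilson)
  4. Dave Jones (name = Dave Jones)
  5. Carol Thomas (name = Carol Thomas)
  6. Bob Thomas (name = Bob Thomas)
  7. Bob Anderson (name = Bob Anderson)

First: Tina Wilson

Tina Wilson


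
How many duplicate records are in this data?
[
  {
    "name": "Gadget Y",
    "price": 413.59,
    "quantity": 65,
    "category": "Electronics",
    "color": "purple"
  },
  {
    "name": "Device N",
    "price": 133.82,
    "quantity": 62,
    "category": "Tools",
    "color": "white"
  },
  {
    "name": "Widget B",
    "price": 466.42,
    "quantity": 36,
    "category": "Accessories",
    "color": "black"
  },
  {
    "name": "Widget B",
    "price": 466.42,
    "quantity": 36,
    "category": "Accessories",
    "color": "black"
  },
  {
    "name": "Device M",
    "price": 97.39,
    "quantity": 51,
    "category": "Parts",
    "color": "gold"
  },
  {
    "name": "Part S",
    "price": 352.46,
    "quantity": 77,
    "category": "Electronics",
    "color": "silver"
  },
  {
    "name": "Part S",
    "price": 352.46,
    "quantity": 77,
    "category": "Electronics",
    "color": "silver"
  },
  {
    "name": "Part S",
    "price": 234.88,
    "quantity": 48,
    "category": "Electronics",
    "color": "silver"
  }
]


Checking 8 records for duplicates:

  Row 1: Gadget Y ($413.59, qty 65)
  Row 2: Device N ($133.82, qty 62)
  Row 3: Widget B ($466.42, qty 36)
  Row 4: Widget B ($466.42, qty 36) <-- DUPLICATE
  Row 5: Device M ($97.39, qty 51)
  Row 6: Part S ($352.46, qty 77)
  Row 7: Part S ($352.46, qty 77) <-- DUPLICATE
  Row 8: Part S ($234.88, qty 48)

Duplicates found: 2
Unique records: 6

2 duplicates, 6 unique


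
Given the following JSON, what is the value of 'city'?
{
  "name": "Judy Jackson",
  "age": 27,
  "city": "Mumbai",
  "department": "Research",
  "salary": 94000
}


Looking up field 'city'
Value: Mumbai

Mumbai


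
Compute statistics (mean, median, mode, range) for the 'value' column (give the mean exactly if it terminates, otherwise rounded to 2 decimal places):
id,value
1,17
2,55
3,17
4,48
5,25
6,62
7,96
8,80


Data: [17, 55, 17, 48, 25, 62, 96, 80]
Count: 8
Sum: 400
Mean: 400/8 = 50
Sorted: [17, 17, 25, 48, 55, 62, 80, 96]
Median: 51.5
Mode: 17 (2 times)
Range: 96 - 17 = 79
Min: 17, Max: 96

mean=50, median=51.5, mode=17, range=79


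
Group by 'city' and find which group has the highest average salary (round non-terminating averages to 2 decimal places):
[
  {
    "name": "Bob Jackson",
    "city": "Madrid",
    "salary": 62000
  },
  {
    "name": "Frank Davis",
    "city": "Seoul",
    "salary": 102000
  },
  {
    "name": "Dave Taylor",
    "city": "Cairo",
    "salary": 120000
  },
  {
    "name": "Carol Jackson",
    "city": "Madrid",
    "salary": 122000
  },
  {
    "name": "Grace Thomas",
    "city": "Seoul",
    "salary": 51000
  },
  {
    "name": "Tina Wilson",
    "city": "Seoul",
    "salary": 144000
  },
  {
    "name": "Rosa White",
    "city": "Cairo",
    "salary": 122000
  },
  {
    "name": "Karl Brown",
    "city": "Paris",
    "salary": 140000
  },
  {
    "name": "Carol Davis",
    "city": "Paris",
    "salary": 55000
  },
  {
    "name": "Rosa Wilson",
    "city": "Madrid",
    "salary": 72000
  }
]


Group by: city

Groups:
  Cairo: 2 people, avg salary = 242000/2 = $121000
  Madrid: 3 people, avg salary = 256000/3 ≈ $85333.33
  Paris: 2 people, avg salary = 195000/2 = $97500
  Seoul: 3 people, avg salary = 297000/3 = $99000

Highest average salary: Cairo ($121000)

Cairo ($121000)


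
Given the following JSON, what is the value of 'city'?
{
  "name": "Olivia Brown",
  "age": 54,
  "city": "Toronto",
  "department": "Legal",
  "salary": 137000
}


Looking up field 'city'
Value: Toronto

Toronto


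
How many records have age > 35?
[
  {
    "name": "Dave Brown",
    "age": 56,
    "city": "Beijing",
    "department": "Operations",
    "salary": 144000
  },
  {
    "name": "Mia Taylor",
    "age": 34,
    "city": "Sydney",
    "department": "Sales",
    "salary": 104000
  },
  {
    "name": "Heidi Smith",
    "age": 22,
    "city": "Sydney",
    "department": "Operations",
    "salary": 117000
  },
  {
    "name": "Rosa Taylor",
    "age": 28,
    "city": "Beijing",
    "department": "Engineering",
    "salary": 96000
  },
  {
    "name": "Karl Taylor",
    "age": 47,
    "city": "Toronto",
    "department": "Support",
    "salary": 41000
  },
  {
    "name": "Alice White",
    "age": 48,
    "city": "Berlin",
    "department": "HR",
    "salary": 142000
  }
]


Data: 6 records
Condition: age > 35

Checking each record:
  Dave Brown: 56 MATCH
  Mia Taylor: 34
  Heidi Smith: 22
  Rosa Taylor: 28
  Karl Taylor: 47 MATCH
  Alice White: 48 MATCH

Count: 3

3


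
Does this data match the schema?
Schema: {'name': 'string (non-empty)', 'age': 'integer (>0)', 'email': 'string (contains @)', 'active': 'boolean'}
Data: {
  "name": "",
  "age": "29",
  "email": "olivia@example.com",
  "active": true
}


Validating each field against schema:
  name: FAIL ("" is an empty string)
  age: FAIL ("29" is not an integer)
  email: OK (string with @)
  active: OK (boolean)

Result: INVALID (2 errors: name, age)

INVALID (2 errors: name, age)


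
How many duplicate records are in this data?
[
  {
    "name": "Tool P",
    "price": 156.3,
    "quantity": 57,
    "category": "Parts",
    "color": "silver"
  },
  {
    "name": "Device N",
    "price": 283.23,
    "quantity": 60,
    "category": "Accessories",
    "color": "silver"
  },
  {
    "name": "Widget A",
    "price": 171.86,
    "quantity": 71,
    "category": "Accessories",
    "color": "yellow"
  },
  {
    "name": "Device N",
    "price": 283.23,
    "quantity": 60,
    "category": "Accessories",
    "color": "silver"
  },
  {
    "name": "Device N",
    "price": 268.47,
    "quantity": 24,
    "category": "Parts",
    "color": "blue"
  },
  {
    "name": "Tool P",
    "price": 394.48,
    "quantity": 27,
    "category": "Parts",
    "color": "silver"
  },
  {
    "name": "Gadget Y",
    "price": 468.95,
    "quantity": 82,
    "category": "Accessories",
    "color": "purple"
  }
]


Checking 7 records for duplicates:

  Row 1: Tool P ($156.3, qty 57)
  Row 2: Device N ($283.23, qty 60)
  Row 3: Widget A ($171.86, qty 71)
  Row 4: Device N ($283.23, qty 60) <-- DUPLICATE
  Row 5: Device N ($268.47, qty 24)
  Row 6: Tool P ($394.48, qty 27)
  Row 7: Gadget Y ($468.95, qty 82)

Duplicates found: 1
Unique records: 6

1 duplicates, 6 unique


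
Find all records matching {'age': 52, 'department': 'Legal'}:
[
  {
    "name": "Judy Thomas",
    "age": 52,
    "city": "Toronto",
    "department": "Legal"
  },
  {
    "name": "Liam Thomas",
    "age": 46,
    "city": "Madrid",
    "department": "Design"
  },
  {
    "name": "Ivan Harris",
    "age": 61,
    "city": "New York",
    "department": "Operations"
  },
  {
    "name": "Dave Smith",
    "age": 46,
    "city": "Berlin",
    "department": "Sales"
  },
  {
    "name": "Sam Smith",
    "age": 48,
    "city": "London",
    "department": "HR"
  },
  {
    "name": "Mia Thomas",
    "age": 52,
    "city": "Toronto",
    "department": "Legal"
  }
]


Search criteria: {'age': 52, 'department': 'Legal'}

Checking 6 records:
  Judy Thomas: {age: 52, department: Legal} <-- MATCH
  Liam Thomas: {age: 46, department: Design}
  Ivan Harris: {age: 61, department: Operations}
  Dave Smith: {age: 46, department: Sales}
  Sam Smith: {age: 48, department: HR}
  Mia Thomas: {age: 52, department: Legal} <-- MATCH

Matches: ["Judy Thomas", "Mia Thomas"]

["Judy Thomas", "Mia Thomas"]


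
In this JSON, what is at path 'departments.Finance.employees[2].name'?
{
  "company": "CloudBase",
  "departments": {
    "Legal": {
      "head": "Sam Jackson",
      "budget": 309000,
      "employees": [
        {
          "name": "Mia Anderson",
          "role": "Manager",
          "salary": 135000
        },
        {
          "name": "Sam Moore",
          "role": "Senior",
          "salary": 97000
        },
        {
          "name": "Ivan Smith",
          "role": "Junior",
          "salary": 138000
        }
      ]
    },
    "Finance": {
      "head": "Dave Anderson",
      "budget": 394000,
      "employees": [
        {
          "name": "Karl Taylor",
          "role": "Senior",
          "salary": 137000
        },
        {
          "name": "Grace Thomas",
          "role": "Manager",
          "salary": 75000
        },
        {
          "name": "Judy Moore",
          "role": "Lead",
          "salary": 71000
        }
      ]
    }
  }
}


Path: departments.Finance.employees[2].name

Navigate:
  -> departments
  -> Finance
  -> employees[2].name = 'Judy Moore'

Judy Moore


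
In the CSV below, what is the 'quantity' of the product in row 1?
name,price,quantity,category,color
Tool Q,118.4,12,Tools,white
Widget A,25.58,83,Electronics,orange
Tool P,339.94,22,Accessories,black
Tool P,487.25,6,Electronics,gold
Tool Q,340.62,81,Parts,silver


Query: Row 1 ('Tool Q'), column 'quantity'
Value: 12

12


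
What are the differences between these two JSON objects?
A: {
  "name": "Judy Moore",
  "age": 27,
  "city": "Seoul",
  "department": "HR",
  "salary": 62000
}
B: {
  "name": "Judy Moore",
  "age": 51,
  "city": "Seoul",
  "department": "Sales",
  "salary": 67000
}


Comparing each field (in key order):
  name: same
  age: DIFFERENT
  city: same
  department: DIFFERENT
  salary: DIFFERENT
Differences:
  age: 27 -> 51
  department: HR -> Sales
  salary: 62000 -> 67000

3 field(s) changed

3 changes: age, department, salary


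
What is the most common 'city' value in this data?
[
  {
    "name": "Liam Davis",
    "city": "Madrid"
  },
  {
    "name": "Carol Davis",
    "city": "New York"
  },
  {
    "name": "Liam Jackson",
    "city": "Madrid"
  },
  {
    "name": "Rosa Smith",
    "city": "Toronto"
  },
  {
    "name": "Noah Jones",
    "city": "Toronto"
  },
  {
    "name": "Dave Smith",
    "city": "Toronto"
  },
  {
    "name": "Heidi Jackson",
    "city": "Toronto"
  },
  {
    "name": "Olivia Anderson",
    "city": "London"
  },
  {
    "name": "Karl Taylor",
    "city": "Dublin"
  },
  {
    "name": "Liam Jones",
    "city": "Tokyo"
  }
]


Counting 'city' values across 10 records:

  Toronto: 4 ####
  Madrid: 2 ##
  New York: 1 #
  London: 1 #
  Dublin: 1 #
  Tokyo: 1 #

Most common: Toronto (4 times)

Toronto (4 times)


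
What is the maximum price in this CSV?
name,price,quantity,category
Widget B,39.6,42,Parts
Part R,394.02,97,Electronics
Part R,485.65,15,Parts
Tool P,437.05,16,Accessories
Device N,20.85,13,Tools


Computing maximum price:
Values: [39.6, 394.02, 485.65, 437.05, 20.85]
Max = 485.65

485.65


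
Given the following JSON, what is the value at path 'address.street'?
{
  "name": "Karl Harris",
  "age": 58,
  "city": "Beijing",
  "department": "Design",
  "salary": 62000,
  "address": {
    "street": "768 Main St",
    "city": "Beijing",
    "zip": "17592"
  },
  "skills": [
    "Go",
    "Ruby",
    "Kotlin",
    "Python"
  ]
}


Query: address.street
Path: address -> street
Value: 768 Main St

768 Main St


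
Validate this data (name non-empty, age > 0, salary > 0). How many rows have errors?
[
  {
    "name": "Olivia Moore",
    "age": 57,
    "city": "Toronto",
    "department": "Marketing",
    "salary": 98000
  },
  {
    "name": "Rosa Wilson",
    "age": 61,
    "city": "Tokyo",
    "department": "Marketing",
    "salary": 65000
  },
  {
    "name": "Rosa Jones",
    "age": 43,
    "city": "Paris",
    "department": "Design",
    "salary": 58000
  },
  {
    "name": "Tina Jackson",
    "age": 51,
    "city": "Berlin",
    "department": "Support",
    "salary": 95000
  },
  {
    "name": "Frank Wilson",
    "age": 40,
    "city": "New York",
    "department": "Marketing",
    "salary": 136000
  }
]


Validating 5 records:
Rules: name non-empty, age > 0, salary > 0

  Row 1 (Olivia Moore): OK
  Row 2 (Rosa Wilson): OK
  Row 3 (Rosa Jones): OK
  Row 4 (Tina Jackson): OK
  Row 5 (Frank Wilson): OK

Total errors: 0

0 errors


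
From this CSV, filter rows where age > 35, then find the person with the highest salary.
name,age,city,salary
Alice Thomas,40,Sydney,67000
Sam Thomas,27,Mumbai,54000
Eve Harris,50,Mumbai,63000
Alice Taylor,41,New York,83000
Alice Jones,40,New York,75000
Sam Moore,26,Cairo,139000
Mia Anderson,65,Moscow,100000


Filter: age > 35
Sort by: salary (descending)

Filtered records (5):
  Mia Anderson, age 65, salary $100000
  Alice Taylor, age 41, salary $83000
  Alice Jones, age 40, salary $75000
  Alice Thomas, age 40, salary $67000
  Eve Harris, age 50, salary $63000

Highest salary: Mia Anderson ($100000)

Mia Anderson


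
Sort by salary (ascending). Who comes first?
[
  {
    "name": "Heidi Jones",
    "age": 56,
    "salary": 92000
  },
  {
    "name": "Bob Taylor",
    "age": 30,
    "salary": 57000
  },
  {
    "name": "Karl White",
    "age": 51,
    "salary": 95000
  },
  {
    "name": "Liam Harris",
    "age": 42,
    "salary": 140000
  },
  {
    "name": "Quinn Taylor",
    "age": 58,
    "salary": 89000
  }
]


Sort by: salary (ascending)

Sorted order:
  1. Bob Taylor (salary = 57000)
  2. Quinn Taylor (salary = 89000)
  3. Heidi Jones (salary = 92000)
  4. Karl White (salary = 95000)
  5. Liam Harris (salary = 140000)

First: Bob Taylor

Bob Taylor


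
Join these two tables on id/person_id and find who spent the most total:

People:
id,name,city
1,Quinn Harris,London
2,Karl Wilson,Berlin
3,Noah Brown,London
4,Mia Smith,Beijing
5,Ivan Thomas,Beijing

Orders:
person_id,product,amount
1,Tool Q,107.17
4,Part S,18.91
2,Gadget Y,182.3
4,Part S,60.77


Join on: people.id = orders.person_id

Joined rows:
  Quinn Harris (London) bought Tool Q for $107.17
  Mia Smith (Beijing) bought Part S for $18.91
  Karl Wilson (Berlin) bought Gadget Y for $182.3
  Mia Smith (Beijing) bought Part S for $60.77

Total per person:
  Karl Wilson: $182.30
  Quinn Harris: $107.17
  Mia Smith: $79.68

Top spender: Karl Wilson ($182.30)

Karl Wilson ($182.30)


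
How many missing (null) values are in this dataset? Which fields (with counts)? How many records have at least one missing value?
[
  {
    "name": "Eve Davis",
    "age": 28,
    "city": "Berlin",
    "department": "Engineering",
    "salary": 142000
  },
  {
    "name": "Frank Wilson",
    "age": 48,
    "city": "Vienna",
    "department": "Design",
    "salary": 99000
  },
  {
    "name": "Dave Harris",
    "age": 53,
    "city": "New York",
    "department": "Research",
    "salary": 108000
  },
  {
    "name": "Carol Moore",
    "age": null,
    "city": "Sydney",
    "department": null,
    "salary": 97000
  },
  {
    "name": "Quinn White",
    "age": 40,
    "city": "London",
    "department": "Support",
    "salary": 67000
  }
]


Checking for missing (null) values in 5 records:

  Eve Davis: complete
  Frank Wilson: complete
  Dave Harris: complete
  Carol Moore: age, department
  Quinn White: complete

Per field:
  name: 0 missing
  age: 1 missing
  city: 0 missing
  department: 1 missing
  salary: 0 missing

Total missing values: 2
Records with any missing: 1

2 missing values (age: 1, department: 1); 1 incomplete records


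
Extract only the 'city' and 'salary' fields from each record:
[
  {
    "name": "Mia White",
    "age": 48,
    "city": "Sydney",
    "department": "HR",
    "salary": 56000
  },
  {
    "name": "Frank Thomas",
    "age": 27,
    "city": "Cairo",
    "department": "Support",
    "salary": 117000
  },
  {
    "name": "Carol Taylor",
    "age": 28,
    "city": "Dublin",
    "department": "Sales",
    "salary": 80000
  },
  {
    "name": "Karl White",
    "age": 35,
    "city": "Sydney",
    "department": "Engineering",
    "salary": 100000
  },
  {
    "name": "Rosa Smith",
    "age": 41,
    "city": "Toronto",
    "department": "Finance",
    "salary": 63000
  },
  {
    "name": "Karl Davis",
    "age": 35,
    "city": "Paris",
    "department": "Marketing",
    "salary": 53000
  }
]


Original: 6 records with fields: name, age, city, department, salary
Keep: ['city', 'salary']
Drop: ['name', 'age', 'department']
Result: 6 records, 2 fields each

[
  {
    "city": "Sydney",
    "salary": 56000
  },
  {
    "city": "Cairo",
    "salary": 117000
  },
  {
    "city": "Dublin",
    "salary": 80000
  },
  {
    "city": "Sydney",
    "salary": 100000
  },
  {
    "city": "Toronto",
    "salary": 63000
  },
  {
    "city": "Paris",
    "salary": 53000
  }
]


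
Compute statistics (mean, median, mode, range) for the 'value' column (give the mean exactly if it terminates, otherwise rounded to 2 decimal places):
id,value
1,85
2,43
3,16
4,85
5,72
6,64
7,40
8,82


Data: [85, 43, 16, 85, 72, 64, 40, 82]
Count: 8
Sum: 487
Mean: 487/8 = 60.875
Sorted: [16, 40, 43, 64, 72, 82, 85, 85]
Median: 68.0
Mode: 85 (2 times)
Range: 85 - 16 = 69
Min: 16, Max: 85

mean=60.875, median=68.0, mode=85, range=69


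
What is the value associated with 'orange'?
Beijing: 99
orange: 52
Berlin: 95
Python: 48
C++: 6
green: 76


Looking up key 'orange'
Value: 52

52


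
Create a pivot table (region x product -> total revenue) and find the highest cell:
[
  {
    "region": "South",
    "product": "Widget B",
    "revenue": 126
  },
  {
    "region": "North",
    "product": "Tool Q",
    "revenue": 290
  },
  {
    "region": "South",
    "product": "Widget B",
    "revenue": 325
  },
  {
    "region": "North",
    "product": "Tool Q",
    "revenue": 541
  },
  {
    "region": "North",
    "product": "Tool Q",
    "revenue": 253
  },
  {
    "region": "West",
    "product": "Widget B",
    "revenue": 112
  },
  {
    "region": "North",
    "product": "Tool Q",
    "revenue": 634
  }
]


Pivot: region (rows) x product (columns) -> total revenue

     Tool Q        Widget B    
North         1718             0  
South            0           451  
West             0           112  

Highest: North / Tool Q = $1718

North / Tool Q = $1718


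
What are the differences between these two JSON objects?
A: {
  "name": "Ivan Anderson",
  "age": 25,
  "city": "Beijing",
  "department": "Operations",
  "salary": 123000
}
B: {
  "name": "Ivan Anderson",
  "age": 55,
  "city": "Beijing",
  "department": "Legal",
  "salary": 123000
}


Comparing each field (in key order):
  name: same
  age: DIFFERENT
  city: same
  department: DIFFERENT
  salary: same
Differences:
  age: 25 -> 55
  department: Operations -> Legal

2 field(s) changed

2 changes: age, department


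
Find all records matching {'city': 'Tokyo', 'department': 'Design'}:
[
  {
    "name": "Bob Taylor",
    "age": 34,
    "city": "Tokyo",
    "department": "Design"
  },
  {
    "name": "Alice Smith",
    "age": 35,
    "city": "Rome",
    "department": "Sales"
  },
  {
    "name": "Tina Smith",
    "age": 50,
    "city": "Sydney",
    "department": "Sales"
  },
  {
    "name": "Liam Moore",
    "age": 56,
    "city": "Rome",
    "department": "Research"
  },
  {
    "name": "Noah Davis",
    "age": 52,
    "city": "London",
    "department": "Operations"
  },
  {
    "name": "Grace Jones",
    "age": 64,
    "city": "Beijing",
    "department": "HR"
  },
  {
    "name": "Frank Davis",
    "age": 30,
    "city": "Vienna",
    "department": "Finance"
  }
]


Search criteria: {'city': 'Tokyo', 'department': 'Design'}

Checking 7 records:
  Bob Taylor: {city: Tokyo, department: Design} <-- MATCH
  Alice Smith: {city: Rome, department: Sales}
  Tina Smith: {city: Sydney, department: Sales}
  Liam Moore: {city: Rome, department: Research}
  Noah Davis: {city: London, department: Operations}
  Grace Jones: {city: Beijing, department: HR}
  Frank Davis: {city: Vienna, department: Finance}

Matches: ["Bob Taylor"]

["Bob Taylor"]


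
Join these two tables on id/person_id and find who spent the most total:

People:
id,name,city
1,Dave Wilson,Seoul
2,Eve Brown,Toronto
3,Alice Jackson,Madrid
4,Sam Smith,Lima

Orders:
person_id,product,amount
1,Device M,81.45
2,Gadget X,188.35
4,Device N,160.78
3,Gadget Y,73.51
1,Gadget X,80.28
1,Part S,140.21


Join on: people.id = orders.person_id

Joined rows:
  Dave Wilson (Seoul) bought Device M for $81.45
  Eve Brown (Toronto) bought Gadget X for $188.35
  Sam Smith (Lima) bought Device N for $160.78
  Alice Jackson (Madrid) bought Gadget Y for $73.51
  Dave Wilson (Seoul) bought Gadget X for $80.28
  Dave Wilson (Seoul) bought Part S for $140.21

Total per person:
  Dave Wilson: $301.94
  Eve Brown: $188.35
  Sam Smith: $160.78
  Alice Jackson: $73.51

Top spender: Dave Wilson ($301.94)

Dave Wilson ($301.94)


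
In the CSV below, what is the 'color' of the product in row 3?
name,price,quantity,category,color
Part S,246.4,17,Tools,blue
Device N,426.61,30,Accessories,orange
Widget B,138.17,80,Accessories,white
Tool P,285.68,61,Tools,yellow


Query: Row 3 ('Widget B'), column 'color'
Value: white

white


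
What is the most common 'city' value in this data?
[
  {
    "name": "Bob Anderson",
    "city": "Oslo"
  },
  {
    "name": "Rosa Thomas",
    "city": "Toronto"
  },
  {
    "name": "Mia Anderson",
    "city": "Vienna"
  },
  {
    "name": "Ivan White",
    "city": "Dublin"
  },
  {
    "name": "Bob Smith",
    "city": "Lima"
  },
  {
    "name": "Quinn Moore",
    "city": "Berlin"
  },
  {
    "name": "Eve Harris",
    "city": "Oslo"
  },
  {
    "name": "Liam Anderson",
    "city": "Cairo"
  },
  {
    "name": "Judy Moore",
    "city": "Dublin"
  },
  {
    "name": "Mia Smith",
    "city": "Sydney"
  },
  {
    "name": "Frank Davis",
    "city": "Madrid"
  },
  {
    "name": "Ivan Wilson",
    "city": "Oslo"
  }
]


Counting 'city' values across 12 records:

  Oslo: 3 ###
  Dublin: 2 ##
  Toronto: 1 #
  Vienna: 1 #
  Lima: 1 #
  Berlin: 1 #
  Cairo: 1 #
  Sydney: 1 #
  Madrid: 1 #

Most common: Oslo (3 times)

Oslo (3 times)


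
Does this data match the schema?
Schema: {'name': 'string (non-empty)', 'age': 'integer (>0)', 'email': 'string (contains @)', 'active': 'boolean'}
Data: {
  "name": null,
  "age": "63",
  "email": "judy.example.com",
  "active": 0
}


Validating each field against schema:
  name: FAIL (null is not a string)
  age: FAIL ("63" is not an integer)
  email: FAIL ("judy.example.com" does not contain @)
  active: FAIL (0 is not a boolean)

Result: INVALID (4 errors: name, age, email, active)

INVALID (4 errors: name, age, email, active)


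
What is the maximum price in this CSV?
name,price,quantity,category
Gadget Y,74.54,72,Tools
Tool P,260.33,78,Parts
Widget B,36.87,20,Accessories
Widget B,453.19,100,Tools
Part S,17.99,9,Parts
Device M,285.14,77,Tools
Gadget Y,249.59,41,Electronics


Computing maximum price:
Values: [74.54, 260.33, 36.87, 453.19, 17.99, 285.14, 249.59]
Max = 453.19

453.19


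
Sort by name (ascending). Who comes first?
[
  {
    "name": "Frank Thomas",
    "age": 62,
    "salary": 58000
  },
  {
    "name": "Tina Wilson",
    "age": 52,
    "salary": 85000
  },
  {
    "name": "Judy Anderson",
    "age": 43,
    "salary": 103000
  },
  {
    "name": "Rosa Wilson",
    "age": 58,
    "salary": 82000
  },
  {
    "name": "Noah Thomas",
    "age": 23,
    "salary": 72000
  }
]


Sort by: name (ascending)

Sorted order:
  1. Frank Thomas (name = Frank Thomas)
  2. Judy Anderson (name = Judy Anderson)
  3. Noah Thomas (name = Noah Thomas)
  4. Rosa Wilson (name = Rosa Wilson)
  5. Tina Wilson (name = Tina Wilson)

First: Frank Thomas

Frank Thomas


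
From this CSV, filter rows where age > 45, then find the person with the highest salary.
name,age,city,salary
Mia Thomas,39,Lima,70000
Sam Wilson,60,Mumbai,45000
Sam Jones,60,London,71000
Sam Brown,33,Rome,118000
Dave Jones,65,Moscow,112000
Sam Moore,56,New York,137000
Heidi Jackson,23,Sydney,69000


Filter: age > 45
Sort by: salary (descending)

Filtered records (4):
  Sam Moore, age 56, salary $137000
  Dave Jones, age 65, salary $112000
  Sam Jones, age 60, salary $71000
  Sam Wilson, age 60, salary $45000

Highest salary: Sam Moore ($137000)

Sam Moore


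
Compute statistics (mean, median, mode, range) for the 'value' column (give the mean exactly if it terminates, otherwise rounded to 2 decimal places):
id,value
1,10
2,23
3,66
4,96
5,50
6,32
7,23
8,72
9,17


Data: [10, 23, 66, 96, 50, 32, 23, 72, 17]
Count: 9
Sum: 389
Mean: 389/9 ≈ 43.22 (rounded to 2 decimal places)
Sorted: [10, 17, 23, 23, 32, 50, 66, 72, 96]
Median: 32.0
Mode: 23 (2 times)
Range: 96 - 10 = 86
Min: 10, Max: 96

mean≈43.22, median=32.0, mode=23, range=86


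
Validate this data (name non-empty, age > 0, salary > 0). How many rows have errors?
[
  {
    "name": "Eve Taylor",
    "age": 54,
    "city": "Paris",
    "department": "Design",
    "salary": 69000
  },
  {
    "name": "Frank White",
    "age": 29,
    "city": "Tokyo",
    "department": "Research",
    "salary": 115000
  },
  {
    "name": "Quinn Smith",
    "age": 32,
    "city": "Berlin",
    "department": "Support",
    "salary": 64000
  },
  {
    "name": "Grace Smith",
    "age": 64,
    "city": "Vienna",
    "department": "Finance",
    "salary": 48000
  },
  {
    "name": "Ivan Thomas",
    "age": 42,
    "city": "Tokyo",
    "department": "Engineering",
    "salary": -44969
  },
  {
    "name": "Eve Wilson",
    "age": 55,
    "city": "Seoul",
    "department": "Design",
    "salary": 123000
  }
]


Validating 6 records:
Rules: name non-empty, age > 0, salary > 0

  Row 1 (Eve Taylor): OK
  Row 2 (Frank White): OK
  Row 3 (Quinn Smith): OK
  Row 4 (Grace Smith): OK
  Row 5 (Ivan Thomas): negative salary: -44969
  Row 6 (Eve Wilson): OK

Total errors: 1

1 errors


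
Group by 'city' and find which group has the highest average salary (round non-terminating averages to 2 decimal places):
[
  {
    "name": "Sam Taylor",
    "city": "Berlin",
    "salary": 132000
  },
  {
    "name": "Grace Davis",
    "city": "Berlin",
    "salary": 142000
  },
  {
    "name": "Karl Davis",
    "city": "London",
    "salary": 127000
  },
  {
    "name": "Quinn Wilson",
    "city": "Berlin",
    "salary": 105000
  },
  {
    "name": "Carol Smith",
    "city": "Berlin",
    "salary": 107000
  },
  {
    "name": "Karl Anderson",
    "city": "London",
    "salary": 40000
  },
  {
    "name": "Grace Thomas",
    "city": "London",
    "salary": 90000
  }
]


Group by: city

Groups:
  Berlin: 4 people, avg salary = 486000/4 = $121500
  London: 3 people, avg salary = 257000/3 ≈ $85666.67

Highest average salary: Berlin ($121500)

Berlin ($121500)


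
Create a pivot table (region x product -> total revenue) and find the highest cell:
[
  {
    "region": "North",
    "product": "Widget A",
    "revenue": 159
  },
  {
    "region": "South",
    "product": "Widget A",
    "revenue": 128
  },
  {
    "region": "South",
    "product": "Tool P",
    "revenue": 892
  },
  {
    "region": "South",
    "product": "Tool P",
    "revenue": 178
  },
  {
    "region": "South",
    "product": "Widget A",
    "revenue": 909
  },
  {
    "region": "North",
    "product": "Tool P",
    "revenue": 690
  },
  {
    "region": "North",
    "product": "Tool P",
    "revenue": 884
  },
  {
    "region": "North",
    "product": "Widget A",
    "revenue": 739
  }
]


Pivot: region (rows) x product (columns) -> total revenue

     Tool P        Widget A    
North         1574           898  
South         1070          1037  

Highest: North / Tool P = $1574

North / Tool P = $1574


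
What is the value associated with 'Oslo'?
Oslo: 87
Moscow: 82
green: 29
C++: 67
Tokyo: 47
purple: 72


Looking up key 'Oslo'
Value: 87

87


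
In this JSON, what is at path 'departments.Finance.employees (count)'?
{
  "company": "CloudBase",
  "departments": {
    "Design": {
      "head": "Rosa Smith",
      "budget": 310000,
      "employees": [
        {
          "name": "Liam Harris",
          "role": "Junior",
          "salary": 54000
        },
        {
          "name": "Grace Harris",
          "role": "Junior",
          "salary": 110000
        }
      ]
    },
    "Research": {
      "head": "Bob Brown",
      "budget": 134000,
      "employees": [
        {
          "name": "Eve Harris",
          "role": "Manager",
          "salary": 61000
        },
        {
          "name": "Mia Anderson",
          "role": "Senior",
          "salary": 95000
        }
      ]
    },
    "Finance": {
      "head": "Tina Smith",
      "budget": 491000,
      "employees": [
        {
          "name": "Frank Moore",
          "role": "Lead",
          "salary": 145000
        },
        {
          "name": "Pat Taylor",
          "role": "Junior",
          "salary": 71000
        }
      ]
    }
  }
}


Path: departments.Finance.employees (count)

Navigate:
  -> departments
  -> Finance
  -> employees (array, length 2)

2
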